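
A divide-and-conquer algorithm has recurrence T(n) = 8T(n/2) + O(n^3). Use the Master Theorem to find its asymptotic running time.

Master Theorem for T(n) = 8T(n/2) + O(n^3):

a = 8, b = 2, c = 3
log_b(a) = log_2(8) = 3.0000

Case 2: c = 3 = log_2(8) = 3.0000
T(n) = O(n^3 log n) = O(n^3 log n)

For T(n) = 8T(n/2) + O(n^3): log_2(8) = 3.0000. This is Case 2 of the Master Theorem (c = log_b(a), equal work at all levels), giving O(n^3 log n).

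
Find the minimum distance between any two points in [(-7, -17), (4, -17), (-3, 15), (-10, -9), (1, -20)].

Computing all pairwise distances among 5 points:

d((-7, -17), (4, -17)) = 11.0
d((-7, -17), (-3, 15)) = 32.249
d((-7, -17), (-10, -9)) = 8.544
d((-7, -17), (1, -20)) = 8.544
d((4, -17), (-3, 15)) = 32.7567
d((4, -17), (-10, -9)) = 16.1245
d((4, -17), (1, -20)) = 4.2426 <-- minimum
d((-3, 15), (-10, -9)) = 25.0
d((-3, 15), (1, -20)) = 35.2278
d((-10, -9), (1, -20)) = 15.5563

Closest pair: (4, -17) and (1, -20) with distance 4.2426

The closest pair is (4, -17) and (1, -20) with Euclidean distance 4.2426. For 5 points, brute-force pairwise comparison is shown above. For large n, the divide-and-conquer algorithm (sort by x, recurse on halves, check the dividing strip) achieves O(n log n).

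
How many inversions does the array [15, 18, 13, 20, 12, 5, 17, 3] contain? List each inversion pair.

Finding inversions in [15, 18, 13, 20, 12, 5, 17, 3]:

(0, 2): arr[0]=15 > arr[2]=13
(0, 4): arr[0]=15 > arr[4]=12
(0, 5): arr[0]=15 > arr[5]=5
(0, 7): arr[0]=15 > arr[7]=3
(1, 2): arr[1]=18 > arr[2]=13
(1, 4): arr[1]=18 > arr[4]=12
(1, 5): arr[1]=18 > arr[5]=5
(1, 6): arr[1]=18 > arr[6]=17
(1, 7): arr[1]=18 > arr[7]=3
(2, 4): arr[2]=13 > arr[4]=12
(2, 5): arr[2]=13 > arr[5]=5
(2, 7): arr[2]=13 > arr[7]=3
(3, 4): arr[3]=20 > arr[4]=12
(3, 5): arr[3]=20 > arr[5]=5
(3, 6): arr[3]=20 > arr[6]=17
(3, 7): arr[3]=20 > arr[7]=3
(4, 5): arr[4]=12 > arr[5]=5
(4, 7): arr[4]=12 > arr[7]=3
(5, 7): arr[5]=5 > arr[7]=3
(6, 7): arr[6]=17 > arr[7]=3

Total inversions: 20

The array has 20 inversion(s): (0,2), (0,4), (0,5), (0,7), (1,2), (1,4), (1,5), (1,6), (1,7), (2,4), (2,5), (2,7), (3,4), (3,5), (3,6), (3,7), (4,5), (4,7), (5,7), (6,7). Each pair (i,j) satisfies i < j and arr[i] > arr[j].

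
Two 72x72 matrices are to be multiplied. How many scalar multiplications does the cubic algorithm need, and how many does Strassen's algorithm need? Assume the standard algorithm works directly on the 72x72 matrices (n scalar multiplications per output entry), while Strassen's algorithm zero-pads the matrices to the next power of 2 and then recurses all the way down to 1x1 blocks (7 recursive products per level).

Matrix multiplication for 72x72 matrices:

Strassen's algorithm requires power-of-2 dimensions. Pad 72x72 to 128x128 (next power of 2).

Standard algorithm: 72^3 = 373248 multiplications
Strassen's algorithm: 7^(log2(128)) = 7^7 = 823543 multiplications
Difference: 373248 - 823543 = -450295 (Strassen uses MORE here due to padding overhead — for small or just-over-power-of-2 n, padding can outweigh the per-level savings)

Standard: 373248 multiplications (72^3). Strassen: 823543 multiplications (7^7, after padding to 128x128). Strassen reduces 8 recursive multiplications to 7 at each level.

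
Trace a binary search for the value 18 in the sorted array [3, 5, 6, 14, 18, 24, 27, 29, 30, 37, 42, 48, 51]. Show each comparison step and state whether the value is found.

Binary search for 18 in [3, 5, 6, 14, 18, 24, 27, 29, 30, 37, 42, 48, 51]:

lo=0, hi=12, mid=6, arr[mid]=27 -> 27 > 18, search left half
lo=0, hi=5, mid=2, arr[mid]=6 -> 6 < 18, search right half
lo=3, hi=5, mid=4, arr[mid]=18 -> Found target at index 4!

Binary search finds 18 at index 4 after 3 comparisons. The search repeatedly halves the search space by comparing with the middle element.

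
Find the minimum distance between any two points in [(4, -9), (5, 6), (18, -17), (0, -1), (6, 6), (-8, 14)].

Computing all pairwise distances among 6 points:

d((4, -9), (5, 6)) = 15.0333
d((4, -9), (18, -17)) = 16.1245
d((4, -9), (0, -1)) = 8.9443
d((4, -9), (6, 6)) = 15.1327
d((4, -9), (-8, 14)) = 25.9422
d((5, 6), (18, -17)) = 26.4197
d((5, 6), (0, -1)) = 8.6023
d((5, 6), (6, 6)) = 1.0 <-- minimum
d((5, 6), (-8, 14)) = 15.2643
d((18, -17), (0, -1)) = 24.0832
d((18, -17), (6, 6)) = 25.9422
d((18, -17), (-8, 14)) = 40.4599
d((0, -1), (6, 6)) = 9.2195
d((0, -1), (-8, 14)) = 17.0
d((6, 6), (-8, 14)) = 16.1245

Closest pair: (5, 6) and (6, 6) with distance 1.0

The closest pair is (5, 6) and (6, 6) with Euclidean distance 1.0. For 6 points, brute-force pairwise comparison is shown above. For large n, the divide-and-conquer algorithm (sort by x, recurse on halves, check the dividing strip) achieves O(n log n).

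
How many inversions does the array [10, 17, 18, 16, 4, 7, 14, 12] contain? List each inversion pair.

Finding inversions in [10, 17, 18, 16, 4, 7, 14, 12]:

(0, 4): arr[0]=10 > arr[4]=4
(0, 5): arr[0]=10 > arr[5]=7
(1, 3): arr[1]=17 > arr[3]=16
(1, 4): arr[1]=17 > arr[4]=4
(1, 5): arr[1]=17 > arr[5]=7
(1, 6): arr[1]=17 > arr[6]=14
(1, 7): arr[1]=17 > arr[7]=12
(2, 3): arr[2]=18 > arr[3]=16
(2, 4): arr[2]=18 > arr[4]=4
(2, 5): arr[2]=18 > arr[5]=7
(2, 6): arr[2]=18 > arr[6]=14
(2, 7): arr[2]=18 > arr[7]=12
(3, 4): arr[3]=16 > arr[4]=4
(3, 5): arr[3]=16 > arr[5]=7
(3, 6): arr[3]=16 > arr[6]=14
(3, 7): arr[3]=16 > arr[7]=12
(6, 7): arr[6]=14 > arr[7]=12

Total inversions: 17

The array has 17 inversion(s): (0,4), (0,5), (1,3), (1,4), (1,5), (1,6), (1,7), (2,3), (2,4), (2,5), (2,6), (2,7), (3,4), (3,5), (3,6), (3,7), (6,7). Each pair (i,j) satisfies i < j and arr[i] > arr[j].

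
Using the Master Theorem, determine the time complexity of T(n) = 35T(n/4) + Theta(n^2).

Master Theorem for T(n) = 35T(n/4) + O(n^2):

a = 35, b = 4, c = 2
log_b(a) = log_4(35) = 2.5646

Case 1: c = 2 < log_4(35) = 2.5646
T(n) = O(n^(log_4 35))

For T(n) = 35T(n/4) + O(n^2): log_4(35) = 2.5646. This is Case 1 of the Master Theorem (c < log_b(a), work dominated by leaves), giving O(n^(log_4 35)).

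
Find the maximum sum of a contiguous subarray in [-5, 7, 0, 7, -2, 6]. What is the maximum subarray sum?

Using Kadane's algorithm on [-5, 7, 0, 7, -2, 6]:

Scanning through the array:
Position 1 (value 7): max_ending_here = 7, max_so_far = 7
Position 2 (value 0): max_ending_here = 7, max_so_far = 7
Position 3 (value 7): max_ending_here = 14, max_so_far = 14
Position 4 (value -2): max_ending_here = 12, max_so_far = 14
Position 5 (value 6): max_ending_here = 18, max_so_far = 18

Maximum subarray: [7, 0, 7, -2, 6]
Maximum sum: 18

The maximum subarray is [7, 0, 7, -2, 6] with sum 18. This subarray runs from index 1 to index 5.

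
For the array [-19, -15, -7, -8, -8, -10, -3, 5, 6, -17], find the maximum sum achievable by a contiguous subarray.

Using Kadane's algorithm on [-19, -15, -7, -8, -8, -10, -3, 5, 6, -17]:

Scanning through the array:
Position 1 (value -15): max_ending_here = -15, max_so_far = -15
Position 2 (value -7): max_ending_here = -7, max_so_far = -7
Position 3 (value -8): max_ending_here = -8, max_so_far = -7
Position 4 (value -8): max_ending_here = -8, max_so_far = -7
Position 5 (value -10): max_ending_here = -10, max_so_far = -7
Position 6 (value -3): max_ending_here = -3, max_so_far = -3
Position 7 (value 5): max_ending_here = 5, max_so_far = 5
Position 8 (value 6): max_ending_here = 11, max_so_far = 11
Position 9 (value -17): max_ending_here = -6, max_so_far = 11

Maximum subarray: [5, 6]
Maximum sum: 11

The maximum subarray is [5, 6] with sum 11. This subarray runs from index 7 to index 8.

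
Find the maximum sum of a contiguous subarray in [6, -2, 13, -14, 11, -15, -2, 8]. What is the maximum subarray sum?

Using Kadane's algorithm on [6, -2, 13, -14, 11, -15, -2, 8]:

Scanning through the array:
Position 1 (value -2): max_ending_here = 4, max_so_far = 6
Position 2 (value 13): max_ending_here = 17, max_so_far = 17
Position 3 (value -14): max_ending_here = 3, max_so_far = 17
Position 4 (value 11): max_ending_here = 14, max_so_far = 17
Position 5 (value -15): max_ending_here = -1, max_so_far = 17
Position 6 (value -2): max_ending_here = -2, max_so_far = 17
Position 7 (value 8): max_ending_here = 8, max_so_far = 17

Maximum subarray: [6, -2, 13]
Maximum sum: 17

The maximum subarray is [6, -2, 13] with sum 17. This subarray runs from index 0 to index 2.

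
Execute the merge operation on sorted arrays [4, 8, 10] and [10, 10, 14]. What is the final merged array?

Merging process:

Compare 4 vs 10: take 4 from left. Merged: [4]
Compare 8 vs 10: take 8 from left. Merged: [4, 8]
Compare 10 vs 10: take 10 from left. Merged: [4, 8, 10]
Append remaining from right: [10, 10, 14]. Merged: [4, 8, 10, 10, 10, 14]

Final merged array: [4, 8, 10, 10, 10, 14]
Total comparisons: 3

The merged array is [4, 8, 10, 10, 10, 14], requiring 3 comparisons. The merge step runs in O(n) time where n is the total number of elements.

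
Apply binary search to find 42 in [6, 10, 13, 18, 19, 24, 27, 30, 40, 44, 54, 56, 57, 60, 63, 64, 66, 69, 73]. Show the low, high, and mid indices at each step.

Binary search for 42 in [6, 10, 13, 18, 19, 24, 27, 30, 40, 44, 54, 56, 57, 60, 63, 64, 66, 69, 73]:

lo=0, hi=18, mid=9, arr[mid]=44 -> 44 > 42, search left half
lo=0, hi=8, mid=4, arr[mid]=19 -> 19 < 42, search right half
lo=5, hi=8, mid=6, arr[mid]=27 -> 27 < 42, search right half
lo=7, hi=8, mid=7, arr[mid]=30 -> 30 < 42, search right half
lo=8, hi=8, mid=8, arr[mid]=40 -> 40 < 42, search right half
lo=9 > hi=8, target 42 not found

Binary search determines that 42 is not in the array after 5 comparisons. The search space was exhausted without finding the target.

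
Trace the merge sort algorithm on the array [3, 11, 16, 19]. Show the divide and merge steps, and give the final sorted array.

Merge sort trace:

Split: [3, 11, 16, 19] -> [3, 11] and [16, 19]
  Split: [3, 11] -> [3] and [11]
  Merge: [3] + [11] -> [3, 11]
  Split: [16, 19] -> [16] and [19]
  Merge: [16] + [19] -> [16, 19]
Merge: [3, 11] + [16, 19] -> [3, 11, 16, 19]

Final sorted array: [3, 11, 16, 19]

The merge sort proceeds by recursively splitting the array and merging sorted halves.
After all merges, the sorted array is [3, 11, 16, 19].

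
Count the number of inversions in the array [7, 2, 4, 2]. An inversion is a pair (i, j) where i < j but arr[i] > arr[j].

Finding inversions in [7, 2, 4, 2]:

(0, 1): arr[0]=7 > arr[1]=2
(0, 2): arr[0]=7 > arr[2]=4
(0, 3): arr[0]=7 > arr[3]=2
(2, 3): arr[2]=4 > arr[3]=2

Total inversions: 4

The array has 4 inversion(s): (0,1), (0,2), (0,3), (2,3). Each pair (i,j) satisfies i < j and arr[i] > arr[j].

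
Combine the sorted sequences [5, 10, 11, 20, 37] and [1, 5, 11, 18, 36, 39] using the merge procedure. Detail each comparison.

Merging process:

Compare 5 vs 1: take 1 from right. Merged: [1]
Compare 5 vs 5: take 5 from left. Merged: [1, 5]
Compare 10 vs 5: take 5 from right. Merged: [1, 5, 5]
Compare 10 vs 11: take 10 from left. Merged: [1, 5, 5, 10]
Compare 11 vs 11: take 11 from left. Merged: [1, 5, 5, 10, 11]
Compare 20 vs 11: take 11 from right. Merged: [1, 5, 5, 10, 11, 11]
Compare 20 vs 18: take 18 from right. Merged: [1, 5, 5, 10, 11, 11, 18]
Compare 20 vs 36: take 20 from left. Merged: [1, 5, 5, 10, 11, 11, 18, 20]
Compare 37 vs 36: take 36 from right. Merged: [1, 5, 5, 10, 11, 11, 18, 20, 36]
Compare 37 vs 39: take 37 from left. Merged: [1, 5, 5, 10, 11, 11, 18, 20, 36, 37]
Append remaining from right: [39]. Merged: [1, 5, 5, 10, 11, 11, 18, 20, 36, 37, 39]

Final merged array: [1, 5, 5, 10, 11, 11, 18, 20, 36, 37, 39]
Total comparisons: 10

The merged array is [1, 5, 5, 10, 11, 11, 18, 20, 36, 37, 39], requiring 10 comparisons. The merge step runs in O(n) time where n is the total number of elements.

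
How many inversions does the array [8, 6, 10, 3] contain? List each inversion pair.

Finding inversions in [8, 6, 10, 3]:

(0, 1): arr[0]=8 > arr[1]=6
(0, 3): arr[0]=8 > arr[3]=3
(1, 3): arr[1]=6 > arr[3]=3
(2, 3): arr[2]=10 > arr[3]=3

Total inversions: 4

The array has 4 inversion(s): (0,1), (0,3), (1,3), (2,3). Each pair (i,j) satisfies i < j and arr[i] > arr[j].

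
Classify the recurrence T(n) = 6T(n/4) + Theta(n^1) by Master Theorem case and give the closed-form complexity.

Master Theorem for T(n) = 6T(n/4) + O(n^1):

a = 6, b = 4, c = 1
log_b(a) = log_4(6) = 1.2925

Case 1: c = 1 < log_4(6) = 1.2925
T(n) = O(n^(log_4 6))

For T(n) = 6T(n/4) + O(n^1): log_4(6) = 1.2925. This is Case 1 of the Master Theorem (c < log_b(a), work dominated by leaves), giving O(n^(log_4 6)).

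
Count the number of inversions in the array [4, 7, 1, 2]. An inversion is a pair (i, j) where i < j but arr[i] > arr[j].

Finding inversions in [4, 7, 1, 2]:

(0, 2): arr[0]=4 > arr[2]=1
(0, 3): arr[0]=4 > arr[3]=2
(1, 2): arr[1]=7 > arr[2]=1
(1, 3): arr[1]=7 > arr[3]=2

Total inversions: 4

The array has 4 inversion(s): (0,2), (0,3), (1,2), (1,3). Each pair (i,j) satisfies i < j and arr[i] > arr[j].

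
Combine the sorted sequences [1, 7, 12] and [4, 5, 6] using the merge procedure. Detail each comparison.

Merging process:

Compare 1 vs 4: take 1 from left. Merged: [1]
Compare 7 vs 4: take 4 from right. Merged: [1, 4]
Compare 7 vs 5: take 5 from right. Merged: [1, 4, 5]
Compare 7 vs 6: take 6 from right. Merged: [1, 4, 5, 6]
Append remaining from left: [7, 12]. Merged: [1, 4, 5, 6, 7, 12]

Final merged array: [1, 4, 5, 6, 7, 12]
Total comparisons: 4

The merged array is [1, 4, 5, 6, 7, 12], requiring 4 comparisons. The merge step runs in O(n) time where n is the total number of elements.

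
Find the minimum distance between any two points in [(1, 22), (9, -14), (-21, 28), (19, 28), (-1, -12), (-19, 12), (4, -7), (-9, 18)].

Computing all pairwise distances among 8 points:

d((1, 22), (9, -14)) = 36.8782
d((1, 22), (-21, 28)) = 22.8035
d((1, 22), (19, 28)) = 18.9737
d((1, 22), (-1, -12)) = 34.0588
d((1, 22), (-19, 12)) = 22.3607
d((1, 22), (4, -7)) = 29.1548
d((1, 22), (-9, 18)) = 10.7703
d((9, -14), (-21, 28)) = 51.614
d((9, -14), (19, 28)) = 43.1741
d((9, -14), (-1, -12)) = 10.198
d((9, -14), (-19, 12)) = 38.2099
d((9, -14), (4, -7)) = 8.6023
d((9, -14), (-9, 18)) = 36.7151
d((-21, 28), (19, 28)) = 40.0
d((-21, 28), (-1, -12)) = 44.7214
d((-21, 28), (-19, 12)) = 16.1245
d((-21, 28), (4, -7)) = 43.0116
d((-21, 28), (-9, 18)) = 15.6205
d((19, 28), (-1, -12)) = 44.7214
d((19, 28), (-19, 12)) = 41.2311
d((19, 28), (4, -7)) = 38.0789
d((19, 28), (-9, 18)) = 29.7321
d((-1, -12), (-19, 12)) = 30.0
d((-1, -12), (4, -7)) = 7.0711 <-- minimum
d((-1, -12), (-9, 18)) = 31.0483
d((-19, 12), (4, -7)) = 29.8329
d((-19, 12), (-9, 18)) = 11.6619
d((4, -7), (-9, 18)) = 28.178

Closest pair: (-1, -12) and (4, -7) with distance 7.0711

The closest pair is (-1, -12) and (4, -7) with Euclidean distance 7.0711. For 8 points, brute-force pairwise comparison is shown above. For large n, the divide-and-conquer algorithm (sort by x, recurse on halves, check the dividing strip) achieves O(n log n).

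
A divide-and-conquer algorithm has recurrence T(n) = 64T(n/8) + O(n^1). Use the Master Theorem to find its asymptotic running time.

Master Theorem for T(n) = 64T(n/8) + O(n^1):

a = 64, b = 8, c = 1
log_b(a) = log_8(64) = 2.0000

Case 1: c = 1 < log_8(64) = 2.0000
T(n) = O(n^(log_8 64)) = O(n^2)

For T(n) = 64T(n/8) + O(n^1): log_8(64) = 2.0000. This is Case 1 of the Master Theorem (c < log_b(a), work dominated by leaves), giving O(n^2).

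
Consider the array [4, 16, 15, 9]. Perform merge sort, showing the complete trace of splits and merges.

Merge sort trace:

Split: [4, 16, 15, 9] -> [4, 16] and [15, 9]
  Split: [4, 16] -> [4] and [16]
  Merge: [4] + [16] -> [4, 16]
  Split: [15, 9] -> [15] and [9]
  Merge: [15] + [9] -> [9, 15]
Merge: [4, 16] + [9, 15] -> [4, 9, 15, 16]

Final sorted array: [4, 9, 15, 16]

The merge sort proceeds by recursively splitting the array and merging sorted halves.
After all merges, the sorted array is [4, 9, 15, 16].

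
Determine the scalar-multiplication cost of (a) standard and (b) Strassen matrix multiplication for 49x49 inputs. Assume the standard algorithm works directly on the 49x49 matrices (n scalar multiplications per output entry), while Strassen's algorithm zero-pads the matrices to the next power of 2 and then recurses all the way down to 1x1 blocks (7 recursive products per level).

Matrix multiplication for 49x49 matrices:

Strassen's algorithm requires power-of-2 dimensions. Pad 49x49 to 64x64 (next power of 2).

Standard algorithm: 49^3 = 117649 multiplications
Strassen's algorithm: 7^(log2(64)) = 7^6 = 117649 multiplications
Savings: 117649 - 117649 = 0 multiplications

Standard: 117649 multiplications (49^3). Strassen: 117649 multiplications (7^6, after padding to 64x64). Strassen reduces 8 recursive multiplications to 7 at each level.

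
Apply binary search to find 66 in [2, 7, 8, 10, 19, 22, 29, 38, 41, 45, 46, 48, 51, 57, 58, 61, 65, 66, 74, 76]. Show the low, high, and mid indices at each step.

Binary search for 66 in [2, 7, 8, 10, 19, 22, 29, 38, 41, 45, 46, 48, 51, 57, 58, 61, 65, 66, 74, 76]:

lo=0, hi=19, mid=9, arr[mid]=45 -> 45 < 66, search right half
lo=10, hi=19, mid=14, arr[mid]=58 -> 58 < 66, search right half
lo=15, hi=19, mid=17, arr[mid]=66 -> Found target at index 17!

Binary search finds 66 at index 17 after 3 comparisons. The search repeatedly halves the search space by comparing with the middle element.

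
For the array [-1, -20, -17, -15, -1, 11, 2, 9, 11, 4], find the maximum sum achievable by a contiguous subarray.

Using Kadane's algorithm on [-1, -20, -17, -15, -1, 11, 2, 9, 11, 4]:

Scanning through the array:
Position 1 (value -20): max_ending_here = -20, max_so_far = -1
Position 2 (value -17): max_ending_here = -17, max_so_far = -1
Position 3 (value -15): max_ending_here = -15, max_so_far = -1
Position 4 (value -1): max_ending_here = -1, max_so_far = -1
Position 5 (value 11): max_ending_here = 11, max_so_far = 11
Position 6 (value 2): max_ending_here = 13, max_so_far = 13
Position 7 (value 9): max_ending_here = 22, max_so_far = 22
Position 8 (value 11): max_ending_here = 33, max_so_far = 33
Position 9 (value 4): max_ending_here = 37, max_so_far = 37

Maximum subarray: [11, 2, 9, 11, 4]
Maximum sum: 37

The maximum subarray is [11, 2, 9, 11, 4] with sum 37. This subarray runs from index 5 to index 9.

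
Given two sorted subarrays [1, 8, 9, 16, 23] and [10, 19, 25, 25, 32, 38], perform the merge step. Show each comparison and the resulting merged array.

Merging process:

Compare 1 vs 10: take 1 from left. Merged: [1]
Compare 8 vs 10: take 8 from left. Merged: [1, 8]
Compare 9 vs 10: take 9 from left. Merged: [1, 8, 9]
Compare 16 vs 10: take 10 from right. Merged: [1, 8, 9, 10]
Compare 16 vs 19: take 16 from left. Merged: [1, 8, 9, 10, 16]
Compare 23 vs 19: take 19 from right. Merged: [1, 8, 9, 10, 16, 19]
Compare 23 vs 25: take 23 from left. Merged: [1, 8, 9, 10, 16, 19, 23]
Append remaining from right: [25, 25, 32, 38]. Merged: [1, 8, 9, 10, 16, 19, 23, 25, 25, 32, 38]

Final merged array: [1, 8, 9, 10, 16, 19, 23, 25, 25, 32, 38]
Total comparisons: 7

The merged array is [1, 8, 9, 10, 16, 19, 23, 25, 25, 32, 38], requiring 7 comparisons. The merge step runs in O(n) time where n is the total number of elements.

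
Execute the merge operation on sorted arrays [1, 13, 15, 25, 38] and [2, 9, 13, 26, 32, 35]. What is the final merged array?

Merging process:

Compare 1 vs 2: take 1 from left. Merged: [1]
Compare 13 vs 2: take 2 from right. Merged: [1, 2]
Compare 13 vs 9: take 9 from right. Merged: [1, 2, 9]
Compare 13 vs 13: take 13 from left. Merged: [1, 2, 9, 13]
Compare 15 vs 13: take 13 from right. Merged: [1, 2, 9, 13, 13]
Compare 15 vs 26: take 15 from left. Merged: [1, 2, 9, 13, 13, 15]
Compare 25 vs 26: take 25 from left. Merged: [1, 2, 9, 13, 13, 15, 25]
Compare 38 vs 26: take 26 from right. Merged: [1, 2, 9, 13, 13, 15, 25, 26]
Compare 38 vs 32: take 32 from right. Merged: [1, 2, 9, 13, 13, 15, 25, 26, 32]
Compare 38 vs 35: take 35 from right. Merged: [1, 2, 9, 13, 13, 15, 25, 26, 32, 35]
Append remaining from left: [38]. Merged: [1, 2, 9, 13, 13, 15, 25, 26, 32, 35, 38]

Final merged array: [1, 2, 9, 13, 13, 15, 25, 26, 32, 35, 38]
Total comparisons: 10

The merged array is [1, 2, 9, 13, 13, 15, 25, 26, 32, 35, 38], requiring 10 comparisons. The merge step runs in O(n) time where n is the total number of elements.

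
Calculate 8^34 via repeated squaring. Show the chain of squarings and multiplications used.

Computing 8^34 by squaring (build up from 8^1; each line after the first costs one multiplication):

8^1 = 8
8^2 = (8^1)^2 = 8^2 = 64
8^4 = (8^2)^2 = 64^2 = 4096
8^8 = (8^4)^2 = 4096^2 = 16777216
8^16 = (8^8)^2 = 16777216^2 = 281474976710656
8^17 = 8 * 8^16 = 8 * 281474976710656 = 2251799813685248
8^34 = (8^17)^2 = 2251799813685248^2 = 5070602400912917605986812821504

Result: 5070602400912917605986812821504
Multiplications needed: 6 (6 lines after 8^1)

8^34 = 5070602400912917605986812821504. Using exponentiation by squaring, this requires 6 multiplications. The key idea: if the exponent is even, square the half-power; if odd, multiply by the base once.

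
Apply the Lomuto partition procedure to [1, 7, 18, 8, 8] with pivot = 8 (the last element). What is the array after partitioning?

Lomuto partition with pivot = 8:

Initial array: [1, 7, 18, 8, 8]

arr[0]=1 <= 8: swap with position 0, array becomes [1, 7, 18, 8, 8]
arr[1]=7 <= 8: swap with position 1, array becomes [1, 7, 18, 8, 8]
arr[2]=18 > 8: no swap
arr[3]=8 <= 8: swap with position 2, array becomes [1, 7, 8, 18, 8]

Place pivot at position 3: [1, 7, 8, 8, 18]
Pivot position: 3

After partitioning with pivot 8, the array becomes [1, 7, 8, 8, 18]. The pivot is placed at index 3. All elements to the left of the pivot are <= 8, and all elements to the right are > 8.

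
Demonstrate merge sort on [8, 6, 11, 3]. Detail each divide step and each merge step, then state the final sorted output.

Merge sort trace:

Split: [8, 6, 11, 3] -> [8, 6] and [11, 3]
  Split: [8, 6] -> [8] and [6]
  Merge: [8] + [6] -> [6, 8]
  Split: [11, 3] -> [11] and [3]
  Merge: [11] + [3] -> [3, 11]
Merge: [6, 8] + [3, 11] -> [3, 6, 8, 11]

Final sorted array: [3, 6, 8, 11]

The merge sort proceeds by recursively splitting the array and merging sorted halves.
After all merges, the sorted array is [3, 6, 8, 11].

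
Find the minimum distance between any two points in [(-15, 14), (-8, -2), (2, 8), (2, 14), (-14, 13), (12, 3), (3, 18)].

Computing all pairwise distances among 7 points:

d((-15, 14), (-8, -2)) = 17.4642
d((-15, 14), (2, 8)) = 18.0278
d((-15, 14), (2, 14)) = 17.0
d((-15, 14), (-14, 13)) = 1.4142 <-- minimum
d((-15, 14), (12, 3)) = 29.1548
d((-15, 14), (3, 18)) = 18.4391
d((-8, -2), (2, 8)) = 14.1421
d((-8, -2), (2, 14)) = 18.868
d((-8, -2), (-14, 13)) = 16.1555
d((-8, -2), (12, 3)) = 20.6155
d((-8, -2), (3, 18)) = 22.8254
d((2, 8), (2, 14)) = 6.0
d((2, 8), (-14, 13)) = 16.7631
d((2, 8), (12, 3)) = 11.1803
d((2, 8), (3, 18)) = 10.0499
d((2, 14), (-14, 13)) = 16.0312
d((2, 14), (12, 3)) = 14.8661
d((2, 14), (3, 18)) = 4.1231
d((-14, 13), (12, 3)) = 27.8568
d((-14, 13), (3, 18)) = 17.72
d((12, 3), (3, 18)) = 17.4929

Closest pair: (-15, 14) and (-14, 13) with distance 1.4142

The closest pair is (-15, 14) and (-14, 13) with Euclidean distance 1.4142. For 7 points, brute-force pairwise comparison is shown above. For large n, the divide-and-conquer algorithm (sort by x, recurse on halves, check the dividing strip) achieves O(n log n).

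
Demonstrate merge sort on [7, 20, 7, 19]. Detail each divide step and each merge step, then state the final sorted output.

Merge sort trace:

Split: [7, 20, 7, 19] -> [7, 20] and [7, 19]
  Split: [7, 20] -> [7] and [20]
  Merge: [7] + [20] -> [7, 20]
  Split: [7, 19] -> [7] and [19]
  Merge: [7] + [19] -> [7, 19]
Merge: [7, 20] + [7, 19] -> [7, 7, 19, 20]

Final sorted array: [7, 7, 19, 20]

The merge sort proceeds by recursively splitting the array and merging sorted halves.
After all merges, the sorted array is [7, 7, 19, 20].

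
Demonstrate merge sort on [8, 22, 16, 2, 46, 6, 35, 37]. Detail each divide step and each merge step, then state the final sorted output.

Merge sort trace:

Split: [8, 22, 16, 2, 46, 6, 35, 37] -> [8, 22, 16, 2] and [46, 6, 35, 37]
  Split: [8, 22, 16, 2] -> [8, 22] and [16, 2]
    Split: [8, 22] -> [8] and [22]
    Merge: [8] + [22] -> [8, 22]
    Split: [16, 2] -> [16] and [2]
    Merge: [16] + [2] -> [2, 16]
  Merge: [8, 22] + [2, 16] -> [2, 8, 16, 22]
  Split: [46, 6, 35, 37] -> [46, 6] and [35, 37]
    Split: [46, 6] -> [46] and [6]
    Merge: [46] + [6] -> [6, 46]
    Split: [35, 37] -> [35] and [37]
    Merge: [35] + [37] -> [35, 37]
  Merge: [6, 46] + [35, 37] -> [6, 35, 37, 46]
Merge: [2, 8, 16, 22] + [6, 35, 37, 46] -> [2, 6, 8, 16, 22, 35, 37, 46]

Final sorted array: [2, 6, 8, 16, 22, 35, 37, 46]

The merge sort proceeds by recursively splitting the array and merging sorted halves.
After all merges, the sorted array is [2, 6, 8, 16, 22, 35, 37, 46].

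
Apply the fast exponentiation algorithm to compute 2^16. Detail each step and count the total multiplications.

Computing 2^16 by squaring (build up from 2^1; each line after the first costs one multiplication):

2^1 = 2
2^2 = (2^1)^2 = 2^2 = 4
2^4 = (2^2)^2 = 4^2 = 16
2^8 = (2^4)^2 = 16^2 = 256
2^16 = (2^8)^2 = 256^2 = 65536

Result: 65536
Multiplications needed: 4 (4 lines after 2^1)

2^16 = 65536. Using exponentiation by squaring, this requires 4 multiplications. The key idea: if the exponent is even, square the half-power; if odd, multiply by the base once.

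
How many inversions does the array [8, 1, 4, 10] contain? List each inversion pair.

Finding inversions in [8, 1, 4, 10]:

(0, 1): arr[0]=8 > arr[1]=1
(0, 2): arr[0]=8 > arr[2]=4

Total inversions: 2

The array has 2 inversion(s): (0,1), (0,2). Each pair (i,j) satisfies i < j and arr[i] > arr[j].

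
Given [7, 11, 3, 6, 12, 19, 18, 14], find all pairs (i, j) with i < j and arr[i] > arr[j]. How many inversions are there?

Finding inversions in [7, 11, 3, 6, 12, 19, 18, 14]:

(0, 2): arr[0]=7 > arr[2]=3
(0, 3): arr[0]=7 > arr[3]=6
(1, 2): arr[1]=11 > arr[2]=3
(1, 3): arr[1]=11 > arr[3]=6
(5, 6): arr[5]=19 > arr[6]=18
(5, 7): arr[5]=19 > arr[7]=14
(6, 7): arr[6]=18 > arr[7]=14

Total inversions: 7

The array has 7 inversion(s): (0,2), (0,3), (1,2), (1,3), (5,6), (5,7), (6,7). Each pair (i,j) satisfies i < j and arr[i] > arr[j].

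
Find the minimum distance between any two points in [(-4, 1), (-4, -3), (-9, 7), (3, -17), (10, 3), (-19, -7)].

Computing all pairwise distances among 6 points:

d((-4, 1), (-4, -3)) = 4.0 <-- minimum
d((-4, 1), (-9, 7)) = 7.8102
d((-4, 1), (3, -17)) = 19.3132
d((-4, 1), (10, 3)) = 14.1421
d((-4, 1), (-19, -7)) = 17.0
d((-4, -3), (-9, 7)) = 11.1803
d((-4, -3), (3, -17)) = 15.6525
d((-4, -3), (10, 3)) = 15.2315
d((-4, -3), (-19, -7)) = 15.5242
d((-9, 7), (3, -17)) = 26.8328
d((-9, 7), (10, 3)) = 19.4165
d((-9, 7), (-19, -7)) = 17.2047
d((3, -17), (10, 3)) = 21.1896
d((3, -17), (-19, -7)) = 24.1661
d((10, 3), (-19, -7)) = 30.6757

Closest pair: (-4, 1) and (-4, -3) with distance 4.0

The closest pair is (-4, 1) and (-4, -3) with Euclidean distance 4.0. For 6 points, brute-force pairwise comparison is shown above. For large n, the divide-and-conquer algorithm (sort by x, recurse on halves, check the dividing strip) achieves O(n log n).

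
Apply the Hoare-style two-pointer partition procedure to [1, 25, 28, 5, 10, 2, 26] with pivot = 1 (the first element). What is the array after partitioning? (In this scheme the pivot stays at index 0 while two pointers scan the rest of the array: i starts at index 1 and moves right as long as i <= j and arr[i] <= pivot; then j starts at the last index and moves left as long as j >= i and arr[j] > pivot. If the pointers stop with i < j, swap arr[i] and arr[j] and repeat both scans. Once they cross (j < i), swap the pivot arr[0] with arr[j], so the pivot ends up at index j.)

Hoare-style two-pointer partition with pivot = 1:

Initial array: [1, 25, 28, 5, 10, 2, 26]

Pointers start at i = 1, j = 6.
i ends at 1, j ends at 0: the pointers have crossed (j < i), so scanning stops.

j = 0, so swapping arr[0] with arr[j] leaves the pivot at position 0: [1, 25, 28, 5, 10, 2, 26]
Pivot position: 0

After partitioning with pivot 1, the array becomes [1, 25, 28, 5, 10, 2, 26]. The pivot is placed at index 0. All elements to the left of the pivot are <= 1, and all elements to the right are > 1.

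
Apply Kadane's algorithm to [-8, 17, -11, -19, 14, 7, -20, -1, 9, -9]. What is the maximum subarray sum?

Using Kadane's algorithm on [-8, 17, -11, -19, 14, 7, -20, -1, 9, -9]:

Scanning through the array:
Position 1 (value 17): max_ending_here = 17, max_so_far = 17
Position 2 (value -11): max_ending_here = 6, max_so_far = 17
Position 3 (value -19): max_ending_here = -13, max_so_far = 17
Position 4 (value 14): max_ending_here = 14, max_so_far = 17
Position 5 (value 7): max_ending_here = 21, max_so_far = 21
Position 6 (value -20): max_ending_here = 1, max_so_far = 21
Position 7 (value -1): max_ending_here = 0, max_so_far = 21
Position 8 (value 9): max_ending_here = 9, max_so_far = 21
Position 9 (value -9): max_ending_here = 0, max_so_far = 21

Maximum subarray: [14, 7]
Maximum sum: 21

The maximum subarray is [14, 7] with sum 21. This subarray runs from index 4 to index 5.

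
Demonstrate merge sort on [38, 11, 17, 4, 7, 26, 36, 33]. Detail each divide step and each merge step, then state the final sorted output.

Merge sort trace:

Split: [38, 11, 17, 4, 7, 26, 36, 33] -> [38, 11, 17, 4] and [7, 26, 36, 33]
  Split: [38, 11, 17, 4] -> [38, 11] and [17, 4]
    Split: [38, 11] -> [38] and [11]
    Merge: [38] + [11] -> [11, 38]
    Split: [17, 4] -> [17] and [4]
    Merge: [17] + [4] -> [4, 17]
  Merge: [11, 38] + [4, 17] -> [4, 11, 17, 38]
  Split: [7, 26, 36, 33] -> [7, 26] and [36, 33]
    Split: [7, 26] -> [7] and [26]
    Merge: [7] + [26] -> [7, 26]
    Split: [36, 33] -> [36] and [33]
    Merge: [36] + [33] -> [33, 36]
  Merge: [7, 26] + [33, 36] -> [7, 26, 33, 36]
Merge: [4, 11, 17, 38] + [7, 26, 33, 36] -> [4, 7, 11, 17, 26, 33, 36, 38]

Final sorted array: [4, 7, 11, 17, 26, 33, 36, 38]

The merge sort proceeds by recursively splitting the array and merging sorted halves.
After all merges, the sorted array is [4, 7, 11, 17, 26, 33, 36, 38].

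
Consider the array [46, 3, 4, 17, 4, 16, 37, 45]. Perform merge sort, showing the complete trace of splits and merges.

Merge sort trace:

Split: [46, 3, 4, 17, 4, 16, 37, 45] -> [46, 3, 4, 17] and [4, 16, 37, 45]
  Split: [46, 3, 4, 17] -> [46, 3] and [4, 17]
    Split: [46, 3] -> [46] and [3]
    Merge: [46] + [3] -> [3, 46]
    Split: [4, 17] -> [4] and [17]
    Merge: [4] + [17] -> [4, 17]
  Merge: [3, 46] + [4, 17] -> [3, 4, 17, 46]
  Split: [4, 16, 37, 45] -> [4, 16] and [37, 45]
    Split: [4, 16] -> [4] and [16]
    Merge: [4] + [16] -> [4, 16]
    Split: [37, 45] -> [37] and [45]
    Merge: [37] + [45] -> [37, 45]
  Merge: [4, 16] + [37, 45] -> [4, 16, 37, 45]
Merge: [3, 4, 17, 46] + [4, 16, 37, 45] -> [3, 4, 4, 16, 17, 37, 45, 46]

Final sorted array: [3, 4, 4, 16, 17, 37, 45, 46]

The merge sort proceeds by recursively splitting the array and merging sorted halves.
After all merges, the sorted array is [3, 4, 4, 16, 17, 37, 45, 46].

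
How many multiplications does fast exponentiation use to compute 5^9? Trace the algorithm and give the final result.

Computing 5^9 by squaring (build up from 5^1; each line after the first costs one multiplication):

5^1 = 5
5^2 = (5^1)^2 = 5^2 = 25
5^4 = (5^2)^2 = 25^2 = 625
5^8 = (5^4)^2 = 625^2 = 390625
5^9 = 5 * 5^8 = 5 * 390625 = 1953125

Result: 1953125
Multiplications needed: 4 (4 lines after 5^1)

5^9 = 1953125. Using exponentiation by squaring, this requires 4 multiplications. The key idea: if the exponent is even, square the half-power; if odd, multiply by the base once.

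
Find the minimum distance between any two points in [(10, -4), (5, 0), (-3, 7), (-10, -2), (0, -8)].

Computing all pairwise distances among 5 points:

d((10, -4), (5, 0)) = 6.4031 <-- minimum
d((10, -4), (-3, 7)) = 17.0294
d((10, -4), (-10, -2)) = 20.0998
d((10, -4), (0, -8)) = 10.7703
d((5, 0), (-3, 7)) = 10.6301
d((5, 0), (-10, -2)) = 15.1327
d((5, 0), (0, -8)) = 9.434
d((-3, 7), (-10, -2)) = 11.4018
d((-3, 7), (0, -8)) = 15.2971
d((-10, -2), (0, -8)) = 11.6619

Closest pair: (10, -4) and (5, 0) with distance 6.4031

The closest pair is (10, -4) and (5, 0) with Euclidean distance 6.4031. For 5 points, brute-force pairwise comparison is shown above. For large n, the divide-and-conquer algorithm (sort by x, recurse on halves, check the dividing strip) achieves O(n log n).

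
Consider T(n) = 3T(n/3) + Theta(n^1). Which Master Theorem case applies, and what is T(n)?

Master Theorem for T(n) = 3T(n/3) + O(n^1):

a = 3, b = 3, c = 1
log_b(a) = log_3(3) = 1.0000

Case 2: c = 1 = log_3(3) = 1.0000
T(n) = O(n^1 log n) = O(n log n)

For T(n) = 3T(n/3) + O(n^1): log_3(3) = 1.0000. This is Case 2 of the Master Theorem (c = log_b(a), equal work at all levels), giving O(n log n).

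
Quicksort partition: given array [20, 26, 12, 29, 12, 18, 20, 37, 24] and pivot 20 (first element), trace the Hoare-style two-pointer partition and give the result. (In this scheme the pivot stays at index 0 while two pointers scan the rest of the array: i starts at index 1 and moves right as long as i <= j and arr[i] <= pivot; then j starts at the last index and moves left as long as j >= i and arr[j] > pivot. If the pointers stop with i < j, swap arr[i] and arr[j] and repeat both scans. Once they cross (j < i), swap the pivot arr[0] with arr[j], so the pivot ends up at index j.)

Hoare-style two-pointer partition with pivot = 20:

Initial array: [20, 26, 12, 29, 12, 18, 20, 37, 24]

Pointers start at i = 1, j = 8.
i stops at index 1 (arr[1]=26 > 20), j stops at index 6 (arr[6]=20 <= 20): swap arr[1] and arr[6], array becomes [20, 20, 12, 29, 12, 18, 26, 37, 24]
i stops at index 3 (arr[3]=29 > 20), j stops at index 5 (arr[5]=18 <= 20): swap arr[3] and arr[5], array becomes [20, 20, 12, 18, 12, 29, 26, 37, 24]
i ends at 5, j ends at 4: the pointers have crossed (j < i), so scanning stops.

Swap pivot arr[0] with arr[4] to place pivot at position 4: [12, 20, 12, 18, 20, 29, 26, 37, 24]
Pivot position: 4

After partitioning with pivot 20, the array becomes [12, 20, 12, 18, 20, 29, 26, 37, 24]. The pivot is placed at index 4. All elements to the left of the pivot are <= 20, and all elements to the right are > 20.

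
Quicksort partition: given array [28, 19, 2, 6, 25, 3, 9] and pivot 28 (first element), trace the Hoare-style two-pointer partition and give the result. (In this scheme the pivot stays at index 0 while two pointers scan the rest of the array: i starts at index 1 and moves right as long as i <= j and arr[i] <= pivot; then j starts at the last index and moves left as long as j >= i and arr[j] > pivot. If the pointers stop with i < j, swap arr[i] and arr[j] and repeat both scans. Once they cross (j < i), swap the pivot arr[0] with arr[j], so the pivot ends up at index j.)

Hoare-style two-pointer partition with pivot = 28:

Initial array: [28, 19, 2, 6, 25, 3, 9]

Pointers start at i = 1, j = 6.
i ends at 7, j ends at 6: the pointers have crossed (j < i), so scanning stops.

Swap pivot arr[0] with arr[6] to place pivot at position 6: [9, 19, 2, 6, 25, 3, 28]
Pivot position: 6

After partitioning with pivot 28, the array becomes [9, 19, 2, 6, 25, 3, 28]. The pivot is placed at index 6. All elements to the left of the pivot are <= 28, and all elements to the right are > 28.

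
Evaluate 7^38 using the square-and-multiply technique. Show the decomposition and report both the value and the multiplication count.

Computing 7^38 by squaring (build up from 7^1; each line after the first costs one multiplication):

7^1 = 7
7^2 = (7^1)^2 = 7^2 = 49
7^4 = (7^2)^2 = 49^2 = 2401
7^8 = (7^4)^2 = 2401^2 = 5764801
7^9 = 7 * 7^8 = 7 * 5764801 = 40353607
7^18 = (7^9)^2 = 40353607^2 = 1628413597910449
7^19 = 7 * 7^18 = 7 * 1628413597910449 = 11398895185373143
7^38 = (7^19)^2 = 11398895185373143^2 = 129934811447123020117172145698449

Result: 129934811447123020117172145698449
Multiplications needed: 7 (7 lines after 7^1)

7^38 = 129934811447123020117172145698449. Using exponentiation by squaring, this requires 7 multiplications. The key idea: if the exponent is even, square the half-power; if odd, multiply by the base once.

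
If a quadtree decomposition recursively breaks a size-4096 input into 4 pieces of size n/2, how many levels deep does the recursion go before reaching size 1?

For divide and conquer with division factor 2:

Problem sizes at each level:
Level 0: 4096
Level 1: 2048
Level 2: 1024
Level 3: 512
Level 4: 256
Level 5: 128
Level 6: 64
Level 7: 32
Level 8: 16
Level 9: 8
Level 10: 4
Level 11: 2
Level 12: 1

The root is level 0 and the size-1 base case is level 12 (the tree spans levels 0 through 12, i.e. 13 levels counting the root), so the depth is the number of divisions: log_2(4096) = 12

The recursion tree depth is log_2(4096) = 12. At each level, the problem size is divided by 2, so it takes 12 divisions to reduce to a base case of size 1. The algorithm makes 4 recursive calls at each level.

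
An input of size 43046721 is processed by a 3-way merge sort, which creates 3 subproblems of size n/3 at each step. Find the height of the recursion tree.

For divide and conquer with division factor 3:

Problem sizes at each level:
Level 0: 43046721
Level 1: 14348907
Level 2: 4782969
Level 3: 1594323
Level 4: 531441
Level 5: 177147
Level 6: 59049
Level 7: 19683
Level 8: 6561
Level 9: 2187
Level 10: 729
Level 11: 243
Level 12: 81
Level 13: 27
Level 14: 9
Level 15: 3
Level 16: 1

The root is level 0 and the size-1 base case is level 16 (the tree spans levels 0 through 16, i.e. 17 levels counting the root), so the depth is the number of divisions: log_3(43046721) = 16

The recursion tree depth is log_3(43046721) = 16. At each level, the problem size is divided by 3, so it takes 16 divisions to reduce to a base case of size 1. The algorithm makes 3 recursive calls at each level.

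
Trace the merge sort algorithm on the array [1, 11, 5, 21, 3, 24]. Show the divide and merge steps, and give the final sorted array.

Merge sort trace:

Split: [1, 11, 5, 21, 3, 24] -> [1, 11, 5] and [21, 3, 24]
  Split: [1, 11, 5] -> [1] and [11, 5]
    Split: [11, 5] -> [11] and [5]
    Merge: [11] + [5] -> [5, 11]
  Merge: [1] + [5, 11] -> [1, 5, 11]
  Split: [21, 3, 24] -> [21] and [3, 24]
    Split: [3, 24] -> [3] and [24]
    Merge: [3] + [24] -> [3, 24]
  Merge: [21] + [3, 24] -> [3, 21, 24]
Merge: [1, 5, 11] + [3, 21, 24] -> [1, 3, 5, 11, 21, 24]

Final sorted array: [1, 3, 5, 11, 21, 24]

The merge sort proceeds by recursively splitting the array and merging sorted halves.
After all merges, the sorted array is [1, 3, 5, 11, 21, 24].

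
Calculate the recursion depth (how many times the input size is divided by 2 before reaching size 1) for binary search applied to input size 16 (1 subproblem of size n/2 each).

For divide and conquer with division factor 2:

Problem sizes at each level:
Level 0: 16
Level 1: 8
Level 2: 4
Level 3: 2
Level 4: 1

The root is level 0 and the size-1 base case is level 4 (the tree spans levels 0 through 4, i.e. 5 levels counting the root), so the depth is the number of divisions: log_2(16) = 4

The recursion tree depth is log_2(16) = 4. At each level, the problem size is divided by 2, so it takes 4 divisions to reduce to a base case of size 1. The algorithm makes 1 recursive call at each level.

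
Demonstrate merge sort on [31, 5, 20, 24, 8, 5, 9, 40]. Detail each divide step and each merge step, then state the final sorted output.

Merge sort trace:

Split: [31, 5, 20, 24, 8, 5, 9, 40] -> [31, 5, 20, 24] and [8, 5, 9, 40]
  Split: [31, 5, 20, 24] -> [31, 5] and [20, 24]
    Split: [31, 5] -> [31] and [5]
    Merge: [31] + [5] -> [5, 31]
    Split: [20, 24] -> [20] and [24]
    Merge: [20] + [24] -> [20, 24]
  Merge: [5, 31] + [20, 24] -> [5, 20, 24, 31]
  Split: [8, 5, 9, 40] -> [8, 5] and [9, 40]
    Split: [8, 5] -> [8] and [5]
    Merge: [8] + [5] -> [5, 8]
    Split: [9, 40] -> [9] and [40]
    Merge: [9] + [40] -> [9, 40]
  Merge: [5, 8] + [9, 40] -> [5, 8, 9, 40]
Merge: [5, 20, 24, 31] + [5, 8, 9, 40] -> [5, 5, 8, 9, 20, 24, 31, 40]

Final sorted array: [5, 5, 8, 9, 20, 24, 31, 40]

The merge sort proceeds by recursively splitting the array and merging sorted halves.
After all merges, the sorted array is [5, 5, 8, 9, 20, 24, 31, 40].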